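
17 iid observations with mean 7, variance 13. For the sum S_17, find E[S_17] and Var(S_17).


E[S_n] = n*mu = 17*7 = 119
Var(S_n) = n*sigma^2 = 17*13 = 221

E[S_17]=119, Var(S_17)=221


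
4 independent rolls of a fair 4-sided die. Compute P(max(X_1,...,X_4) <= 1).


P(max <= 1) = P(all X_i <= 1) = (P(X_1 <= 1))^4
= (1/4)^4 = 1/256

1/256


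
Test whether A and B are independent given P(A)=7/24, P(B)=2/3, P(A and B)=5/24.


P(A)*P(B) = 7/24*2/3 = 7/36
P(A∩B) = 5/24 != 7/36, so not independent

No, A and B are not independent


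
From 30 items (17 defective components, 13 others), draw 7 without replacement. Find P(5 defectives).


P(X=5) = C(17,5)*C(13,2) / C(30,7)
= 6188*78 / 2035800
= 482664/2035800 = 1547/6525

1547/6525


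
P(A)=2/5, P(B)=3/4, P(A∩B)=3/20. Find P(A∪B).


P(A∪B) = P(A) + P(B) - P(A∩B)
= 2/5 + 3/4 - 3/20 = 1

1


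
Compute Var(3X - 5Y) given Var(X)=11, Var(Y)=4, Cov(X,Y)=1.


Var(3X - 5Y) = 3^2*Var(X) + (-5)^2*Var(Y) + 2*3*(-5)*Cov(X,Y)
= 9*11 + 25*4 - 30*1
= 99 + 100 - 30 = 169

169


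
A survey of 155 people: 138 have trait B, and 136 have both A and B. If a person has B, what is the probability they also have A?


P(A|B) = P(A∩B)/P(B) = (136/155)/(138/155) = 136/138 = 68/69

68/69


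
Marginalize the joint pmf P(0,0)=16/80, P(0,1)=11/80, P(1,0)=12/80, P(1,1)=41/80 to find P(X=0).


P(X=0) = P(0,0)+P(0,1) = 16/80 + 11/80 = 27/80

27/80


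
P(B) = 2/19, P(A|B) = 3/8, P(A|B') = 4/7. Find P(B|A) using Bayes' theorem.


P(A) = P(A|B)P(B) + P(A|B')P(B') = 3/8*2/19 + 4/7*17/19 = 293/532
P(B|A) = P(A|B)P(B)/P(A) = (3/76)/(293/532) = 21/293

21/293


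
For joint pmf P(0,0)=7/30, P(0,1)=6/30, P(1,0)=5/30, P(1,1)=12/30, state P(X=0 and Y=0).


Read from table: P(X=0, Y=0) = 7/30

7/30


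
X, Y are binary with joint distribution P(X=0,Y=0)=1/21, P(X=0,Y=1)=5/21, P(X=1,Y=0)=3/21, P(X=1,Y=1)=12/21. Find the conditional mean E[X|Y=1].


P(Y=1) = 17/21
E[X|Y=1] = (0*5 + 1*12)/17 = 12/17

12/17


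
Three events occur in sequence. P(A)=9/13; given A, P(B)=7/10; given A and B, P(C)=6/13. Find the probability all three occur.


P(A∩B∩C) = P(A) * P(B|A) * P(C|A∩B)
= 9/13 * 7/10 * 6/13
= 63/130 * 6/13 = 189/845

189/845


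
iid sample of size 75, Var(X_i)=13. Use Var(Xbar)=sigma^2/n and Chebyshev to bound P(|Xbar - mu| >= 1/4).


Var(Xbar) = Var(X)/n = 13/75
Chebyshev: P(|Xbar-mu| >= 1/4) <= Var(Xbar)/(1/4)^2 = (13/75)/(1/16) = 208/75
Bound exceeds 1, so trivial bound: 1

1


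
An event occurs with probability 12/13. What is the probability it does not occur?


P(A') = 1 - P(A) = 1 - 12/13 = 1/13

1/13


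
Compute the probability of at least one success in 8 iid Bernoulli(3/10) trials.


P(at least one) = 1 - P(none)
P(none) = (1 - 3/10)^8 = (7/10)^8 = 5764801/100000000
P(at least one) = 1 - 5764801/100000000 = 94235199/100000000

94235199/100000000


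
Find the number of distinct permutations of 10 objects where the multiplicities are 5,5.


10! = 3628800
Denominator: 5!=120 * 5!=120
Coefficient = 3628800 / 14400 = 252

252


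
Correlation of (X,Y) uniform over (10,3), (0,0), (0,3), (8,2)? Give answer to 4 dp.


Cov(X,Y) = 2.5000, Var(X) = 20.7500, Var(Y) = 1.5000
rho = Cov/(sqrt(VarX)*sqrt(VarY)) = 0.4481

0.4481


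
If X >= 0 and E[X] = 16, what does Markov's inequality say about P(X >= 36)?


Markov: P(X >= a) <= E[X]/a
P(X >= 36) <= 16/36 = 4/9

4/9


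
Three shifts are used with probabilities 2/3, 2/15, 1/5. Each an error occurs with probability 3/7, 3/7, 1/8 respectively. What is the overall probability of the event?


P(A) = P(A|B1)P(B1) + P(A|B2)P(B2) + P(A|B3)P(B3)
= 3/7*2/3 + 3/7*2/15 + 1/8*1/5
= 2/7 + 2/35 + 1/40 = 103/280

103/280


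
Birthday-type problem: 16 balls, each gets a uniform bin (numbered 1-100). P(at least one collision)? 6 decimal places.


P(all different) = prod((100-i)/100 for i=0..15) = 0.281592
P(at least one match) = 1 - 0.281592 = 0.718408

0.718408


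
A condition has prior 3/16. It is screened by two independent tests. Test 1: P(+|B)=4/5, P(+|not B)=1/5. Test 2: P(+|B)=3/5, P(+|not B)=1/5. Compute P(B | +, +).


After test 1: P(+) = 4/5*3/16 + 1/5*13/16 = 5/16
P(B|+) = (3/20)/(5/16) = 12/25
After test 2 (use post1 as new prior): P(+) = 3/5*12/25 + 1/5*13/25 = 49/125
P(B|+,+) = (36/125)/(49/125) = 36/49

36/49


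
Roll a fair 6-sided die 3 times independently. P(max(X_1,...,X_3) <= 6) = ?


P(max <= 6) = P(all X_i <= 6) = (P(X_1 <= 6))^3
= (6/6)^3 = 1^3 = 1

1


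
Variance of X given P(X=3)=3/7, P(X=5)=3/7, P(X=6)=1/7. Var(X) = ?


E[X] = 30/7, E[X^2] = 138/7
Var(X) = E[X^2] - (E[X])^2 = 138/7 - (30/7)^2 = 66/49

66/49


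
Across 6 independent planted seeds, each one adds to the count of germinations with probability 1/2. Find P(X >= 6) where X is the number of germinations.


P(X>=6) = P(X=6)
= 1/64
= 1/64

1/64


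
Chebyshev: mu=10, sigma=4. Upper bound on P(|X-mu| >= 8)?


k = 8/4 = 2
Chebyshev: P(|X-mu| >= k*sigma) <= 1/k^2 = 1/2^2 = 1/4

1/4


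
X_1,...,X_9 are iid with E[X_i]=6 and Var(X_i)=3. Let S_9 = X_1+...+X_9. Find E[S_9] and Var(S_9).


E[S_n] = n*mu = 9*6 = 54
Var(S_n) = n*sigma^2 = 9*3 = 27

E[S_9]=54, Var(S_9)=27


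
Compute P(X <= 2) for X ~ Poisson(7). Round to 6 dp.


P(X<=2) = e^(-7)*7^0/0! + e^(-7)*7^1/1! + e^(-7)*7^2/2!
≈ 0.0009118820 + 0.0063831738 + 0.0223411082
= 0.0296361640
≈ 0.029636

0.029636


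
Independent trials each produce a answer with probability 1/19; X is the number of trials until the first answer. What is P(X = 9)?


P(X=9) = (1-p)^8 * p = (18/19)^8 * 1/19
= 11019960576/16983563041 * 1/19 = 11019960576/322687697779

11019960576/322687697779


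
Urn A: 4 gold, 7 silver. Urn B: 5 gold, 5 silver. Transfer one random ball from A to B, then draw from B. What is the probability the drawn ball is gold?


P(transfer gold) = 4/11; P(transfer silver) = 7/11
If gold transferred: Urn II has 6 gold of 11, so P(gold|gold moved) = 6/11
If silver transferred: Urn II has 5 gold of 11, so P(gold|silver moved) = 5/11
By total probability: P(gold) = 4/11*6/11 + 7/11*5/11 = 59/121

59/121


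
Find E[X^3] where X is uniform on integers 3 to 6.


E[X^3] = (1/4) * sum(x^3 for x=3..6)
= 432/4 = 108

108


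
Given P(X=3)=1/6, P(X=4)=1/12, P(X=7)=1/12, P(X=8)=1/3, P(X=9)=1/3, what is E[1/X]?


E[1/X] = sum(g(x)*P(x))
= 1/3*1/6 + 1/4*1/12 + 1/7*1/12 + 1/8*1/3 + 1/9*1/3
= 505/3024

505/3024


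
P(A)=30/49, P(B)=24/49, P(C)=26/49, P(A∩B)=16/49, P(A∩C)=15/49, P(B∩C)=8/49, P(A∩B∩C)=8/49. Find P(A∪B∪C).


P(A∪B∪C) = P(A)+P(B)+P(C) - P(AB)-P(AC)-P(BC) + P(ABC)
= 30/49+24/49+26/49 - 16/49-15/49-8/49 + 8/49
= 1

1


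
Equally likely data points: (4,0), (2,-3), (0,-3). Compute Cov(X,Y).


E[X]=2, E[Y]=-2, E[XY]=-2
Cov(X,Y) = E[XY] - E[X]E[Y] = -2 - 2*-2 = 2

2


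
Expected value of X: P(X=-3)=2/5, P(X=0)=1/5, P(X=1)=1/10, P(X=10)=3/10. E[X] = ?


E[X] = sum(x * P(x))
= -3*2/5 + 0*1/5 + 1*1/10 + 10*3/10
= 19/10

19/10


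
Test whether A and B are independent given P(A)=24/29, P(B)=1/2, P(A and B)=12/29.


P(A)*P(B) = 24/29*1/2 = 12/29
P(A∩B) = 12/29, which equals P(A)P(B), so independent

Yes, A and B are independent


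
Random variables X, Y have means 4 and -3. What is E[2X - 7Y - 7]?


E[2X - 7Y - 7] = 2*E[X] - 7*E[Y] - 7
= (2)*(4) + (-7)*(-3) + (-7)
= 8 + 21 - 7 = 22

22


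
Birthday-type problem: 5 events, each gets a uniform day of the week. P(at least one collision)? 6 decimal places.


P(all different) = prod((7-i)/7 for i=0..4) = 0.149938
P(at least one match) = 1 - 0.149938 = 0.850062

0.850062


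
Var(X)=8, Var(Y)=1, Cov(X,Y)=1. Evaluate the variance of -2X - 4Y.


Var(-2X - 4Y) = (-2)^2*Var(X) + (-4)^2*Var(Y) + 2*(-2)*(-4)*Cov(X,Y)
= 4*8 + 16*1 + 16*1
= 32 + 16 + 16 = 64

64


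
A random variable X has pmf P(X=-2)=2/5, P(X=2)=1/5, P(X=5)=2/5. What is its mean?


E[X] = sum(x * P(x))
= -2*2/5 + 2*1/5 + 5*2/5
= 8/5

8/5


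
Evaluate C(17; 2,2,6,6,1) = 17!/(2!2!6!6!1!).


17! = 355687428096000
Denominator: 2!=2 * 2!=2 * 6!=720 * 6!=720 * 1!=1
Coefficient = 355687428096000 / 2073600 = 171531360

171531360


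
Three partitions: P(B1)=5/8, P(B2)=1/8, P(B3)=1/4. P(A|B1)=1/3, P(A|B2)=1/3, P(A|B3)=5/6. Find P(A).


P(A) = P(A|B1)P(B1) + P(A|B2)P(B2) + P(A|B3)P(B3)
= 1/3*5/8 + 1/3*1/8 + 5/6*1/4
= 5/24 + 1/24 + 5/24 = 11/24

11/24


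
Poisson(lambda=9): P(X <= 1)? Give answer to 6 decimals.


P(X<=1) = e^(-9)*9^0/0! + e^(-9)*9^1/1!
≈ 0.0001234098 + 0.0011106882
= 0.0012340980
≈ 0.001234

0.001234


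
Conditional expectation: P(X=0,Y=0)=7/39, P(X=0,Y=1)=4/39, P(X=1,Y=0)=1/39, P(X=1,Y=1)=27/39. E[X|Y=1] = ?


P(Y=1) = 31/39
E[X|Y=1] = (0*4 + 1*27)/31 = 27/31

27/31


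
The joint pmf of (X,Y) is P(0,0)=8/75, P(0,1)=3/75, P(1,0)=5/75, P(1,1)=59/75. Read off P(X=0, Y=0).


Read from table: P(X=0, Y=0) = 8/75

8/75


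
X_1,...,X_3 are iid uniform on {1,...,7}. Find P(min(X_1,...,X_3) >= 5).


P(min >= 5) = P(all X_i >= 5) = (P(X_1 >= 5))^3
= (3/7)^3 = 27/343

27/343


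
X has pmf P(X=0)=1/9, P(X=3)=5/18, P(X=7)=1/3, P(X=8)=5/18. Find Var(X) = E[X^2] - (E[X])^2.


E[X] = 97/18, E[X^2] = 659/18
Var(X) = E[X^2] - (E[X])^2 = 659/18 - (97/18)^2 = 2453/324

2453/324


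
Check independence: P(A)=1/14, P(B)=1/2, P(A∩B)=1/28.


P(A)*P(B) = 1/14*1/2 = 1/28
P(A∩B) = 1/28, which equals P(A)P(B), so independent

Yes, A and B are independent


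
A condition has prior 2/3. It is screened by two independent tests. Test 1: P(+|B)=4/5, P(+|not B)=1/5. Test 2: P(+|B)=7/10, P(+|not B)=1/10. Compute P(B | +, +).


After test 1: P(+) = 4/5*2/3 + 1/5*1/3 = 3/5
P(B|+) = (8/15)/(3/5) = 8/9
After test 2 (use post1 as new prior): P(+) = 7/10*8/9 + 1/10*1/9 = 19/30
P(B|+,+) = (28/45)/(19/30) = 56/57

56/57


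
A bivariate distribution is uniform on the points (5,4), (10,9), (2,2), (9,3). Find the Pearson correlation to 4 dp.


Cov(X,Y) = 6.0000, Var(X) = 10.2500, Var(Y) = 7.2500
rho = Cov/(sqrt(VarX)*sqrt(VarY)) = 0.6960

0.6960


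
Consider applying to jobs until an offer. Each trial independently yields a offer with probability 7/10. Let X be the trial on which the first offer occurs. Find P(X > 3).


P(X > 3) = P(first 3 trials all fail) = (1-p)^3 = (3/10)^3 = 27/1000

27/1000


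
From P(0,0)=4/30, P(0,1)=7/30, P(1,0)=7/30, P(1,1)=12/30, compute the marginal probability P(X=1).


P(X=1) = P(1,0)+P(1,1) = 7/30 + 12/30 = 19/30

19/30


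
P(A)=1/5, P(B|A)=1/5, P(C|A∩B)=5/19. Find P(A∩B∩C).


P(A∩B∩C) = P(A) * P(B|A) * P(C|A∩B)
= 1/5 * 1/5 * 5/19
= 1/25 * 5/19 = 1/95

1/95


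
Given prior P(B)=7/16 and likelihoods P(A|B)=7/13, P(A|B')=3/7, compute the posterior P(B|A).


P(A) = P(A|B)P(B) + P(A|B')P(B') = 7/13*7/16 + 3/7*9/16 = 347/728
P(B|A) = P(A|B)P(B)/P(A) = (49/208)/(347/728) = 343/694

343/694


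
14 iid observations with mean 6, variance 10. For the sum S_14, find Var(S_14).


By independence, Var(S_n) = n*Var(X_1) = 14*10 = 140

140


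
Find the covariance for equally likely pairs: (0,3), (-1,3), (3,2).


E[X]=2/3, E[Y]=8/3, E[XY]=1
Cov(X,Y) = E[XY] - E[X]E[Y] = 1 - 2/3*8/3 = -7/9

-7/9


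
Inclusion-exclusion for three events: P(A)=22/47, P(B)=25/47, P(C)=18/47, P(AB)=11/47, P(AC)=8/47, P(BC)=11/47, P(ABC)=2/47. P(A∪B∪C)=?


P(A∪B∪C) = P(A)+P(B)+P(C) - P(AB)-P(AC)-P(BC) + P(ABC)
= 22/47+25/47+18/47 - 11/47-8/47-11/47 + 2/47
= 37/47

37/47


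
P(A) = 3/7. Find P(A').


P(A') = 1 - P(A) = 1 - 3/7 = 4/7

4/7


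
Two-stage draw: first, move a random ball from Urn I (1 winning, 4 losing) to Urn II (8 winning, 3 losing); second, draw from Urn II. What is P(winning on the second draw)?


P(transfer winning) = 1/5; P(transfer losing) = 4/5
If winning transferred: Urn II has 9 winning of 12, so P(winning|winning moved) = 3/4
If losing transferred: Urn II has 8 winning of 12, so P(winning|losing moved) = 2/3
By total probability: P(winning) = 1/5*3/4 + 4/5*2/3 = 41/60

41/60


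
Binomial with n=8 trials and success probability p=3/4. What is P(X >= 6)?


P(X>=6) = P(X=6) + P(X=7) + P(X=8)
= 5103/16384 + 2187/8192 + 6561/65536
= 44469/65536

44469/65536


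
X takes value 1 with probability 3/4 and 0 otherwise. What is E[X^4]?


For Bernoulli: X in {0,1}
E[X^4] = 0^4*(1-3/4) + 1^4*3/4 = 3/4

3/4


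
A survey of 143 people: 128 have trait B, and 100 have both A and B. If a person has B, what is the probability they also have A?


P(A|B) = P(A∩B)/P(B) = (100/143)/(128/143) = 100/128 = 25/32

25/32


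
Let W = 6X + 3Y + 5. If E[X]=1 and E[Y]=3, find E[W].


E[6X + 3Y + 5] = 6*E[X] + 3*E[Y] + 5
= (6)*(1) + (3)*(3) + (5)
= 6 + 9 + 5 = 20

20


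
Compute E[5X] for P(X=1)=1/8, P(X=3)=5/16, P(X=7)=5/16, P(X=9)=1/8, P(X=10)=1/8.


E[5X] = sum(g(x)*P(x))
= 5*1/8 + 15*5/16 + 35*5/16 + 45*1/8 + 50*1/8
= 225/8

225/8


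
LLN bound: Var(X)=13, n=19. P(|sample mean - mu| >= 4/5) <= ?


Var(Xbar) = Var(X)/n = 13/19
Chebyshev: P(|Xbar-mu| >= 4/5) <= Var(Xbar)/(4/5)^2 = (13/19)/(16/25) = 325/304
Bound exceeds 1, so trivial bound: 1

1


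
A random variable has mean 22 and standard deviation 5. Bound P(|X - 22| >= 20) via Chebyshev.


k = 20/5 = 4
Chebyshev: P(|X-mu| >= k*sigma) <= 1/k^2 = 1/4^2 = 1/16

1/16


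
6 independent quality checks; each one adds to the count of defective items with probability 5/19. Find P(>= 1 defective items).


P(at least one) = 1 - P(none)
P(none) = (1 - 5/19)^6 = (14/19)^6 = 7529536/47045881
P(at least one) = 1 - 7529536/47045881 = 39516345/47045881

39516345/47045881


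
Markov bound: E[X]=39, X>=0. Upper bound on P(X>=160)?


Markov: P(X >= a) <= E[X]/a
P(X >= 160) <= 39/160

39/160


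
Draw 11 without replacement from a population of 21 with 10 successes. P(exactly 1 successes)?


P(X=1) = C(10,1)*C(11,10) / C(21,11)
= 10*11 / 352716
= 110/352716 = 55/176358

55/176358


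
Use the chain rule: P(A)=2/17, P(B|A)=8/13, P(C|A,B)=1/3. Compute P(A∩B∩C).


P(A∩B∩C) = P(A) * P(B|A) * P(C|A∩B)
= 2/17 * 8/13 * 1/3
= 16/221 * 1/3 = 16/663

16/663


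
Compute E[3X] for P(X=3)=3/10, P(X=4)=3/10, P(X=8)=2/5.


E[3X] = sum(g(x)*P(x))
= 9*3/10 + 12*3/10 + 24*2/5
= 159/10

159/10


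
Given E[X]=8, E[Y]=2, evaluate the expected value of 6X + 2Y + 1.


E[6X + 2Y + 1] = 6*E[X] + 2*E[Y] + 1
= (6)*(8) + (2)*(2) + (1)
= 48 + 4 + 1 = 53

53


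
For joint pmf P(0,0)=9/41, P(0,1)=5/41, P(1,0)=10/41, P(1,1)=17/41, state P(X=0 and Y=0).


Read from table: P(X=0, Y=0) = 9/41

9/41


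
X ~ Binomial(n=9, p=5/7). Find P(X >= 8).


P(X>=8) = P(X=8) + P(X=9)
= 7031250/40353607 + 1953125/40353607
= 8984375/40353607

8984375/40353607


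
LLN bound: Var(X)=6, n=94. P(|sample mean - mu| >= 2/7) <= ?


Var(Xbar) = Var(X)/n = 6/94
Chebyshev: P(|Xbar-mu| >= 2/7) <= Var(Xbar)/(2/7)^2 = (3/47)/(4/49) = 147/188

147/188


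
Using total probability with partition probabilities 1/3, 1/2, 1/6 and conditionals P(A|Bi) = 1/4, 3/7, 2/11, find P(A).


P(A) = P(A|B1)P(B1) + P(A|B2)P(B2) + P(A|B3)P(B3)
= 1/4*1/3 + 3/7*1/2 + 2/11*1/6
= 1/12 + 3/14 + 1/33 = 101/308

101/308


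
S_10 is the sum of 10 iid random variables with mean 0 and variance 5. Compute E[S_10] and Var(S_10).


E[S_n] = n*mu = 10*0 = 0
Var(S_n) = n*sigma^2 = 10*5 = 50

E[S_10]=0, Var(S_10)=50


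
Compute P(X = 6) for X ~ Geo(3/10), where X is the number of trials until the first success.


P(X=6) = (1-p)^5 * p = (7/10)^5 * 3/10
= 16807/100000 * 3/10 = 50421/1000000

50421/1000000


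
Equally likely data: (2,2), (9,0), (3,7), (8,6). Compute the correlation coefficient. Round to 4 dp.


Cov(X,Y) = -2.3750, Var(X) = 9.2500, Var(Y) = 8.1875
rho = Cov/(sqrt(VarX)*sqrt(VarY)) = -0.2729

-0.2729


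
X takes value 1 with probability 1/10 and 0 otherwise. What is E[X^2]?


For Bernoulli: X in {0,1}
E[X^2] = 0^2*(1-1/10) + 1^2*1/10 = 1/10

1/10


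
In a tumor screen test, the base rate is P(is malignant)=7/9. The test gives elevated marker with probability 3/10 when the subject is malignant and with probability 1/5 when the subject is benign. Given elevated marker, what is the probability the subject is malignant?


P(A) = P(A|B)P(B) + P(A|B')P(B') = 3/10*7/9 + 1/5*2/9 = 5/18
P(B|A) = P(A|B)P(B)/P(A) = (7/30)/(5/18) = 21/25

21/25


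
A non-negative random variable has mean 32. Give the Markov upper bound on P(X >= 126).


Markov: P(X >= a) <= E[X]/a
P(X >= 126) <= 32/126 = 16/63

16/63


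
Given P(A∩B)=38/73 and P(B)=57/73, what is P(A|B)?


P(A|B) = P(A∩B)/P(B) = (38/73)/(57/73) = 38/57 = 2/3

2/3


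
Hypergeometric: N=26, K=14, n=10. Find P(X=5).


P(X=5) = C(14,5)*C(12,5) / C(26,10)
= 2002*792 / 5311735
= 1585584/5311735 = 11088/37145

11088/37145


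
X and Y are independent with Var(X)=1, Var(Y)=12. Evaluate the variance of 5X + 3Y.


Independence => Cov(X,Y)=0
Var(5X + 3Y) = 5^2*Var(X) + 3^2*Var(Y)
= 25*1 + 9*12 = 133

133


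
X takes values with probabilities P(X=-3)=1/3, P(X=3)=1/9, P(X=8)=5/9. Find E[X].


E[X] = sum(x * P(x))
= -3*1/3 + 3*1/9 + 8*5/9
= 34/9

34/9


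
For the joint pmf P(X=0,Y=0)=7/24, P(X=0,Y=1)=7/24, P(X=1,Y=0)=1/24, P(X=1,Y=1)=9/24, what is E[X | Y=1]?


P(Y=1) = 16/24
E[X|Y=1] = (0*7 + 1*9)/16 = 9/16

9/16


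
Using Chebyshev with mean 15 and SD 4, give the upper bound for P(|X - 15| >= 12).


k = 12/4 = 3
Chebyshev: P(|X-mu| >= k*sigma) <= 1/k^2 = 1/3^2 = 1/9

1/9


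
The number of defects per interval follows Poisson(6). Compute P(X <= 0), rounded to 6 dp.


P(X<=0) = e^(-6)*6^0/0!
≈ 0.0024787522
≈ 0.002479

0.002479


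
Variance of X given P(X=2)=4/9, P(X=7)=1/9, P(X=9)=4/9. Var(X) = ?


E[X] = 17/3, E[X^2] = 389/9
Var(X) = E[X^2] - (E[X])^2 = 389/9 - (17/3)^2 = 100/9

100/9


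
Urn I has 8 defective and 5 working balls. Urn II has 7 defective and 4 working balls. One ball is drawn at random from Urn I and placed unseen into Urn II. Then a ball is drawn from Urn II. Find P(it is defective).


P(transfer defective) = 8/13; P(transfer working) = 5/13
If defective transferred: Urn II has 8 defective of 12, so P(defective|defective moved) = 2/3
If working transferred: Urn II has 7 defective of 12, so P(defective|working moved) = 7/12
By total probability: P(defective) = 8/13*2/3 + 5/13*7/12 = 33/52

33/52


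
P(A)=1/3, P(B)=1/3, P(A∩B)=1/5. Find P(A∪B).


P(A∪B) = P(A) + P(B) - P(A∩B)
= 1/3 + 1/3 - 1/5 = 7/15

7/15


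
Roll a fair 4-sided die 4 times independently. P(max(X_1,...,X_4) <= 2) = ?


P(max <= 2) = P(all X_i <= 2) = (P(X_1 <= 2))^4
= (2/4)^4 = (1/2)^4 = 1/16

1/16


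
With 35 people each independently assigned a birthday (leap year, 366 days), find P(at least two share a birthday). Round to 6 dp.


P(all different) = prod((366-i)/366 for i=0..34) = 0.186502
P(at least one match) = 1 - 0.186502 = 0.813498

0.813498


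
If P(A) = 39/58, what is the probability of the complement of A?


P(A') = 1 - P(A) = 1 - 39/58 = 19/58

19/58


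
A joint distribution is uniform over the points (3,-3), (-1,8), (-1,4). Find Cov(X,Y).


E[X]=1/3, E[Y]=3, E[XY]=-7
Cov(X,Y) = E[XY] - E[X]E[Y] = -7 - 1/3*3 = -8

-8


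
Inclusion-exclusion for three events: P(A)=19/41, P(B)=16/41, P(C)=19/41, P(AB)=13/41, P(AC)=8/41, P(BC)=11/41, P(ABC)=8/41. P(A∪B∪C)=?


P(A∪B∪C) = P(A)+P(B)+P(C) - P(AB)-P(AC)-P(BC) + P(ABC)
= 19/41+16/41+19/41 - 13/41-8/41-11/41 + 8/41
= 30/41

30/41


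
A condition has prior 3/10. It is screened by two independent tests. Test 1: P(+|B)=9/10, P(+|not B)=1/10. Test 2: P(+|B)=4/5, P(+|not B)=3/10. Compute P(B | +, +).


After test 1: P(+) = 9/10*3/10 + 1/10*7/10 = 17/50
P(B|+) = (27/100)/(17/50) = 27/34
After test 2 (use post1 as new prior): P(+) = 4/5*27/34 + 3/10*7/34 = 237/340
P(B|+,+) = (54/85)/(237/340) = 72/79

72/79


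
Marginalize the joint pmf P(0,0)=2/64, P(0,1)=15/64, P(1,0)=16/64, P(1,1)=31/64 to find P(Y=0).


P(Y=0) = P(0,0)+P(1,0) = 2/64 + 16/64 = 18/64 = 9/32

9/32


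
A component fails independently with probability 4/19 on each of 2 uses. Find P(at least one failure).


P(at least one) = 1 - P(none)
P(none) = (1 - 4/19)^2 = (15/19)^2 = 225/361
P(at least one) = 1 - 225/361 = 136/361

136/361


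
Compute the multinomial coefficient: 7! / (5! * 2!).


7! = 5040
Denominator: 5!=120 * 2!=2
Coefficient = 5040 / 240 = 21

21


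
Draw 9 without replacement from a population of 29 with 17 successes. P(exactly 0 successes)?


P(X=0) = C(17,0)*C(12,9) / C(29,9)
= 1*220 / 10015005
= 220/10015005 = 4/182091

4/182091


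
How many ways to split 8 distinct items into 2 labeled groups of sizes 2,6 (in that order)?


8! = 40320
Denominator: 2!=2 * 6!=720
Coefficient = 40320 / 1440 = 28

28


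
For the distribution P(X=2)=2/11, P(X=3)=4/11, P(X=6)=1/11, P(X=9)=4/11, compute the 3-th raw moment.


E[X^3] = sum(x^3 * P(x))
= 8*2/11 + 27*4/11 + 216*1/11 + 729*4/11
= 296

296


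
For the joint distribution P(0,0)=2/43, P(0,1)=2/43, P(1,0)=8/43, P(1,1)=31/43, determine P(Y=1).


P(Y=1) = P(0,1)+P(1,1) = 2/43 + 31/43 = 33/43

33/43


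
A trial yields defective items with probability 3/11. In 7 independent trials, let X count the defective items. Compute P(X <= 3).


P(X<=3) = P(X=0) + P(X=1) + P(X=2) + P(X=3)
= 2097152/19487171 + 5505024/19487171 + 6193152/19487171 + 3870720/19487171
= 17666048/19487171

17666048/19487171


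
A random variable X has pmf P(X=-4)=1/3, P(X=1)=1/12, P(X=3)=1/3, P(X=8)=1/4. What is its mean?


E[X] = sum(x * P(x))
= -4*1/3 + 1*1/12 + 3*1/3 + 8*1/4
= 7/4

7/4


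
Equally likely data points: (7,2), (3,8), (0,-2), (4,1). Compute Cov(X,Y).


E[X]=7/2, E[Y]=9/4, E[XY]=21/2
Cov(X,Y) = E[XY] - E[X]E[Y] = 21/2 - 7/2*9/4 = 21/8

21/8


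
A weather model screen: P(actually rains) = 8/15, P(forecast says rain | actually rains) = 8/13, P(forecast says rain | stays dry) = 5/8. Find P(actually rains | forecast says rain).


P(A) = P(A|B)P(B) + P(A|B')P(B') = 8/13*8/15 + 5/8*7/15 = 967/1560
P(B|A) = P(A|B)P(B)/P(A) = (64/195)/(967/1560) = 512/967

512/967


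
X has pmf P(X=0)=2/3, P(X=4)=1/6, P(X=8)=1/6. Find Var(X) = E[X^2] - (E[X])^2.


E[X] = 2, E[X^2] = 40/3
Var(X) = E[X^2] - (E[X])^2 = 40/3 - (2)^2 = 28/3

28/3


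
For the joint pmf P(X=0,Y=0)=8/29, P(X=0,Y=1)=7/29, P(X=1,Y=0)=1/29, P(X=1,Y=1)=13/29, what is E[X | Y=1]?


P(Y=1) = 20/29
E[X|Y=1] = (0*7 + 1*13)/20 = 13/20

13/20


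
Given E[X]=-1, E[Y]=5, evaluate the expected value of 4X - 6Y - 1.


E[4X - 6Y - 1] = 4*E[X] - 6*E[Y] - 1
= (4)*(-1) + (-6)*(5) + (-1)
= -4 - 30 - 1 = -35

-35


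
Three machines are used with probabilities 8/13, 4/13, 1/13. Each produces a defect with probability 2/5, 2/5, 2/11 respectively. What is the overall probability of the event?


P(A) = P(A|B1)P(B1) + P(A|B2)P(B2) + P(A|B3)P(B3)
= 2/5*8/13 + 2/5*4/13 + 2/11*1/13
= 16/65 + 8/65 + 2/143 = 274/715

274/715


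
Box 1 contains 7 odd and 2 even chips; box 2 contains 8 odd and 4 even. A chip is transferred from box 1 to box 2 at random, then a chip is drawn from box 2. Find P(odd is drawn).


P(transfer odd) = 7/9; P(transfer even) = 2/9
If odd transferred: Urn II has 9 odd of 13, so P(odd|odd moved) = 9/13
If even transferred: Urn II has 8 odd of 13, so P(odd|even moved) = 8/13
By total probability: P(odd) = 7/9*9/13 + 2/9*8/13 = 79/117

79/117


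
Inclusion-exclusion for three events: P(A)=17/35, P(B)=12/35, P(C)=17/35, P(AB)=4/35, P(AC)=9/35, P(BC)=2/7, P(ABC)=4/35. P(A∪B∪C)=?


P(A∪B∪C) = P(A)+P(B)+P(C) - P(AB)-P(AC)-P(BC) + P(ABC)
= 17/35+12/35+17/35 - 4/35-9/35-2/7 + 4/35
= 27/35

27/35


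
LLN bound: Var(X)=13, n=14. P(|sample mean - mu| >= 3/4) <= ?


Var(Xbar) = Var(X)/n = 13/14
Chebyshev: P(|Xbar-mu| >= 3/4) <= Var(Xbar)/(3/4)^2 = (13/14)/(9/16) = 104/63
Bound exceeds 1, so trivial bound: 1

1


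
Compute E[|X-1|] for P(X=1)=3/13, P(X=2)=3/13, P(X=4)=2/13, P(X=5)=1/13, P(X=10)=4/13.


E[|X-1|] = sum(g(x)*P(x))
= 0*3/13 + 1*3/13 + 3*2/13 + 4*1/13 + 9*4/13
= 49/13

49/13


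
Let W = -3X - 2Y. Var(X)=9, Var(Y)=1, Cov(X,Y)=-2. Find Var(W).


Var(-3X - 2Y) = (-3)^2*Var(X) + (-2)^2*Var(Y) + 2*(-3)*(-2)*Cov(X,Y)
= 9*9 + 4*1 + 12*(-2)
= 81 + 4 - 24 = 61

61


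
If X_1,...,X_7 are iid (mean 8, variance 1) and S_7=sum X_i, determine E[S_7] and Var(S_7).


E[S_n] = n*mu = 7*8 = 56
Var(S_n) = n*sigma^2 = 7*1 = 7

E[S_7]=56, Var(S_7)=7


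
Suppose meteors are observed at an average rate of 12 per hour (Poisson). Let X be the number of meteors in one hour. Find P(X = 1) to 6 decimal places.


P(X=1) = e^(-12) * 12^1 / 1!
≈ 0.000006144212353 * 12 / 1
≈ 0.000074

0.000074


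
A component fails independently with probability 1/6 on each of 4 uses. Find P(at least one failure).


P(at least one) = 1 - P(none)
P(none) = (1 - 1/6)^4 = (5/6)^4 = 625/1296
P(at least one) = 1 - 625/1296 = 671/1296

671/1296


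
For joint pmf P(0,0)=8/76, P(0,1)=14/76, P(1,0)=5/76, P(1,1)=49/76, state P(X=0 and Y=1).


Read from table: P(X=0, Y=1) = 14/76 = 7/38

7/38


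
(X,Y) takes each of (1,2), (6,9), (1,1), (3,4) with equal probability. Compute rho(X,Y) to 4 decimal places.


Cov(X,Y) = 6.2500, Var(X) = 4.1875, Var(Y) = 9.5000
rho = Cov/(sqrt(VarX)*sqrt(VarY)) = 0.9909

0.9909


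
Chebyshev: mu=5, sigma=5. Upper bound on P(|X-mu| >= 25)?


k = 25/5 = 5
Chebyshev: P(|X-mu| >= k*sigma) <= 1/k^2 = 1/5^2 = 1/25

1/25


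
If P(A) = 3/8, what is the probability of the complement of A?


P(A') = 1 - P(A) = 1 - 3/8 = 5/8

5/8


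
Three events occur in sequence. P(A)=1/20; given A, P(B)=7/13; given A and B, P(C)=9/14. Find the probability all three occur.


P(A∩B∩C) = P(A) * P(B|A) * P(C|A∩B)
= 1/20 * 7/13 * 9/14
= 7/260 * 9/14 = 9/520

9/520


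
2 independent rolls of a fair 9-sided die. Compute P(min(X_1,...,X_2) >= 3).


P(min >= 3) = P(all X_i >= 3) = (P(X_1 >= 3))^2
= (7/9)^2 = 49/81

49/81


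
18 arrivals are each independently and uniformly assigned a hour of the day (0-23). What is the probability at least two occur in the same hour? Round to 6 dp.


P(all different) = prod((24-i)/24 for i=0..17) = 0.000123
P(at least one match) = 1 - 0.000123 = 0.999877

0.999877


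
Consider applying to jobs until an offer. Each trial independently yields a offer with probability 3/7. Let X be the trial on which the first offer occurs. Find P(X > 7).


P(X > 7) = P(first 7 trials all fail) = (1-p)^7 = (4/7)^7 = 16384/823543

16384/823543


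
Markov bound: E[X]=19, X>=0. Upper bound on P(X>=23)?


Markov: P(X >= a) <= E[X]/a
P(X >= 23) <= 19/23

19/23


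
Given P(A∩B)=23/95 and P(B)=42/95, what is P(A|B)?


P(A|B) = P(A∩B)/P(B) = (46/190)/(84/190) = 46/84 = 23/42

23/42


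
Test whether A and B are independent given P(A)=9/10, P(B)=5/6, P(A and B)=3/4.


P(A)*P(B) = 9/10*5/6 = 3/4
P(A∩B) = 3/4, which equals P(A)P(B), so independent

Yes, A and B are independent


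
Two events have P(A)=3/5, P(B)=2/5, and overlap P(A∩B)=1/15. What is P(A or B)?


P(A∪B) = P(A) + P(B) - P(A∩B)
= 3/5 + 2/5 - 1/15 = 14/15

14/15


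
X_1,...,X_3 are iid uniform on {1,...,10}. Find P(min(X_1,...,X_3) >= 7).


P(min >= 7) = P(all X_i >= 7) = (P(X_1 >= 7))^3
= (4/10)^3 = (2/5)^3 = 8/125

8/125


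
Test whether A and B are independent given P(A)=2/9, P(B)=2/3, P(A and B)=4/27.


P(A)*P(B) = 2/9*2/3 = 4/27
P(A∩B) = 4/27, which equals P(A)P(B), so independent

Yes, A and B are independent


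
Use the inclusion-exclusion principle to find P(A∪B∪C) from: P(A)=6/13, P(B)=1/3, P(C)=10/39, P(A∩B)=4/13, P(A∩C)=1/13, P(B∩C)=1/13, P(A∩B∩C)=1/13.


P(A∪B∪C) = P(A)+P(B)+P(C) - P(AB)-P(AC)-P(BC) + P(ABC)
= 6/13+1/3+10/39 - 4/13-1/13-1/13 + 1/13
= 2/3

2/3


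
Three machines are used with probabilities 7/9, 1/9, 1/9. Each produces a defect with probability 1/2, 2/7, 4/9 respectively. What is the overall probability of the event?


P(A) = P(A|B1)P(B1) + P(A|B2)P(B2) + P(A|B3)P(B3)
= 1/2*7/9 + 2/7*1/9 + 4/9*1/9
= 7/18 + 2/63 + 4/81 = 533/1134

533/1134


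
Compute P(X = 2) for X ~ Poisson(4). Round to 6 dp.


P(X=2) = e^(-4) * 4^2 / 2!
≈ 0.01831563889 * 16 / 2
≈ 0.146525

0.146525


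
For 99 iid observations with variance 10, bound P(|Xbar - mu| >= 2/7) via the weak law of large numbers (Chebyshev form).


Var(Xbar) = Var(X)/n = 10/99
Chebyshev: P(|Xbar-mu| >= 2/7) <= Var(Xbar)/(2/7)^2 = (10/99)/(4/49) = 245/198
Bound exceeds 1, so trivial bound: 1

1


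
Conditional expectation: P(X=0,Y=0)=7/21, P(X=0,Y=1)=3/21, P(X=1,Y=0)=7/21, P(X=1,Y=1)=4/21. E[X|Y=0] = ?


P(Y=0) = 14/21
E[X|Y=0] = (0*7 + 1*7)/14 = 7/14 = 1/2

1/2


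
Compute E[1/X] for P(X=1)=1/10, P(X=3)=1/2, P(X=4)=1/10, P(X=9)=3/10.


E[1/X] = sum(g(x)*P(x))
= 1*1/10 + 1/3*1/2 + 1/4*1/10 + 1/9*3/10
= 13/40

13/40


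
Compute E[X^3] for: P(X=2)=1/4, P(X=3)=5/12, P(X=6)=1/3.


E[X^3] = sum(x^3 * P(x))
= 8*1/4 + 27*5/12 + 216*1/3
= 341/4

341/4


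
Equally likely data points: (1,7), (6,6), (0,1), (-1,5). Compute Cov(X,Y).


E[X]=3/2, E[Y]=19/4, E[XY]=19/2
Cov(X,Y) = E[XY] - E[X]E[Y] = 19/2 - 3/2*19/4 = 19/8

19/8


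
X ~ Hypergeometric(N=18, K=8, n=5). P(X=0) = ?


P(X=0) = C(8,0)*C(10,5) / C(18,5)
= 1*252 / 8568
= 252/8568 = 1/34

1/34


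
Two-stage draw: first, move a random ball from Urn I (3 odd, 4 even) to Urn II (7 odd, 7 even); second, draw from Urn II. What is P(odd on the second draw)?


P(transfer odd) = 3/7; P(transfer even) = 4/7
If odd transferred: Urn II has 8 odd of 15, so P(odd|odd moved) = 8/15
If even transferred: Urn II has 7 odd of 15, so P(odd|even moved) = 7/15
By total probability: P(odd) = 3/7*8/15 + 4/7*7/15 = 52/105

52/105


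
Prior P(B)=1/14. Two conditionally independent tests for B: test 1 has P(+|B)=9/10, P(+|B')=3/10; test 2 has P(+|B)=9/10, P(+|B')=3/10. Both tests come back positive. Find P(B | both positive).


After test 1: P(+) = 9/10*1/14 + 3/10*13/14 = 12/35
P(B|+) = (9/140)/(12/35) = 3/16
After test 2 (use post1 as new prior): P(+) = 9/10*3/16 + 3/10*13/16 = 33/80
P(B|+,+) = (27/160)/(33/80) = 9/22

9/22


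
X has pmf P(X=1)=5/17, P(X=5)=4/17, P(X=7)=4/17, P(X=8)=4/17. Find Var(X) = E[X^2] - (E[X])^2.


E[X] = 5, E[X^2] = 557/17
Var(X) = E[X^2] - (E[X])^2 = 557/17 - (5)^2 = 132/17

132/17


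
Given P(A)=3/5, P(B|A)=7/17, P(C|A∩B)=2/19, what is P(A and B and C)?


P(A∩B∩C) = P(A) * P(B|A) * P(C|A∩B)
= 3/5 * 7/17 * 2/19
= 21/85 * 2/19 = 42/1615

42/1615


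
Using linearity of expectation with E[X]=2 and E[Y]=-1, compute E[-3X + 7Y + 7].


E[-3X + 7Y + 7] = -3*E[X] + 7*E[Y] + 7
= (-3)*(2) + (7)*(-1) + (7)
= -6 - 7 + 7 = -6

-6


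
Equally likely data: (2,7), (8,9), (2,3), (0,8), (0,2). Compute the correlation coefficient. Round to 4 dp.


Cov(X,Y) = 4.4800, Var(X) = 8.6400, Var(Y) = 7.7600
rho = Cov/(sqrt(VarX)*sqrt(VarY)) = 0.5471

0.5471


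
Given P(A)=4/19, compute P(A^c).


P(A') = 1 - P(A) = 1 - 4/19 = 15/19

15/19


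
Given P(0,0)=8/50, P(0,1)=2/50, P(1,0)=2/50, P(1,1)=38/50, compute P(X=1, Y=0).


Read from table: P(X=1, Y=0) = 2/50 = 1/25

1/25


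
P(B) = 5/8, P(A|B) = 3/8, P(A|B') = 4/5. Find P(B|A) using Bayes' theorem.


P(A) = P(A|B)P(B) + P(A|B')P(B') = 3/8*5/8 + 4/5*3/8 = 171/320
P(B|A) = P(A|B)P(B)/P(A) = (15/64)/(171/320) = 25/57

25/57


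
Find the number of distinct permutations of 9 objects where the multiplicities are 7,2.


9! = 362880
Denominator: 7!=5040 * 2!=2
Coefficient = 362880 / 10080 = 36

36


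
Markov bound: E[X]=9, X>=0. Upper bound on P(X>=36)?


Markov: P(X >= a) <= E[X]/a
P(X >= 36) <= 9/36 = 1/4

1/4


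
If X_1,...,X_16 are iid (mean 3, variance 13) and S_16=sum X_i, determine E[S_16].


E[S_n] = n*E[X_1] = 16*3 = 48

48


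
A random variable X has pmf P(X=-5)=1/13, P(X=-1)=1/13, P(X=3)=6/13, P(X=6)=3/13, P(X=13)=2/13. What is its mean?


E[X] = sum(x * P(x))
= -5*1/13 - 1*1/13 + 3*6/13 + 6*3/13 + 13*2/13
= 56/13

56/13


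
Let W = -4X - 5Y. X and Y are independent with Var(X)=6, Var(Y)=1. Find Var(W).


Independence => Cov(X,Y)=0
Var(-4X - 5Y) = (-4)^2*Var(X) + (-5)^2*Var(Y)
= 16*6 + 25*1 = 121

121


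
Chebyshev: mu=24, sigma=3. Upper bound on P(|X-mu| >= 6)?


k = 6/3 = 2
Chebyshev: P(|X-mu| >= k*sigma) <= 1/k^2 = 1/2^2 = 1/4

1/4


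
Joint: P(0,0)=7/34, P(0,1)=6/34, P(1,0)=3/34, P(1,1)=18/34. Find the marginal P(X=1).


P(X=1) = P(1,0)+P(1,1) = 3/34 + 18/34 = 21/34

21/34


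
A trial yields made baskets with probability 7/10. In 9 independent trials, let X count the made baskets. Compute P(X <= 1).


P(X<=1) = P(X=0) + P(X=1)
= 19683/1000000000 + 413343/1000000000
= 216513/500000000

216513/500000000


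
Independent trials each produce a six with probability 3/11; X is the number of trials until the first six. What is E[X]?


For geometric (trials until first success), E[X] = 1/p = 1/(3/11) = 11/3

11/3


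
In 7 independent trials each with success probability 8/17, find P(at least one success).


P(at least one) = 1 - P(none)
P(none) = (1 - 8/17)^7 = (9/17)^7 = 4782969/410338673
P(at least one) = 1 - 4782969/410338673 = 405555704/410338673

405555704/410338673


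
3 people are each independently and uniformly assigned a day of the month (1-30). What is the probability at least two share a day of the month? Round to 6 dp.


P(all different) = prod((30-i)/30 for i=0..2) = 0.902222
P(at least one match) = 1 - 0.902222 = 0.097778

0.097778


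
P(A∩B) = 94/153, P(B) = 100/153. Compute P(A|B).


P(A|B) = P(A∩B)/P(B) = (94/153)/(100/153) = 94/100 = 47/50

47/50


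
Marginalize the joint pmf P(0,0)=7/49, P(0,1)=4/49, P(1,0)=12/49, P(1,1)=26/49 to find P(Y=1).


P(Y=1) = P(0,1)+P(1,1) = 4/49 + 26/49 = 30/49

30/49


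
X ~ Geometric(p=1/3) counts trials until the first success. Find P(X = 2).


P(X=2) = (1-p)^1 * p = (2/3)^1 * 1/3
= 2/3 * 1/3 = 2/9

2/9


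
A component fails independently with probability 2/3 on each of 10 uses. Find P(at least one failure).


P(at least one) = 1 - P(none)
P(none) = (1 - 2/3)^10 = (1/3)^10 = 1/59049
P(at least one) = 1 - 1/59049 = 59048/59049

59048/59049


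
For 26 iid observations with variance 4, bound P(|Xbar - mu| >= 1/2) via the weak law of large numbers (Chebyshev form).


Var(Xbar) = Var(X)/n = 4/26
Chebyshev: P(|Xbar-mu| >= 1/2) <= Var(Xbar)/(1/2)^2 = (2/13)/(1/4) = 8/13

8/13


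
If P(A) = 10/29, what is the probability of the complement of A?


P(A') = 1 - P(A) = 1 - 10/29 = 19/29

19/29


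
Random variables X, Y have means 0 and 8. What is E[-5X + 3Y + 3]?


E[-5X + 3Y + 3] = -5*E[X] + 3*E[Y] + 3
= (-5)*(0) + (3)*(8) + (3)
= 0 + 24 + 3 = 27

27


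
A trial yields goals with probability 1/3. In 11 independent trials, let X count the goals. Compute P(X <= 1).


P(X<=1) = P(X=0) + P(X=1)
= 2048/177147 + 11264/177147
= 13312/177147

13312/177147


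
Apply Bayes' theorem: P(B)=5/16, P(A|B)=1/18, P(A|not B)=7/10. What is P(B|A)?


P(A) = P(A|B)P(B) + P(A|B')P(B') = 1/18*5/16 + 7/10*11/16 = 359/720
P(B|A) = P(A|B)P(B)/P(A) = (5/288)/(359/720) = 25/718

25/718


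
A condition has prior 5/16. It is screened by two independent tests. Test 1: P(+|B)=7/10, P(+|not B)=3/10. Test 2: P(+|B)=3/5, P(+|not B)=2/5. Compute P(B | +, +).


After test 1: P(+) = 7/10*5/16 + 3/10*11/16 = 17/40
P(B|+) = (7/32)/(17/40) = 35/68
After test 2 (use post1 as new prior): P(+) = 3/5*35/68 + 2/5*33/68 = 171/340
P(B|+,+) = (21/68)/(171/340) = 35/57

35/57


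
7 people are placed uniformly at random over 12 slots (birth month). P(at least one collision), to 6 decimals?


P(all different) = prod((12-i)/12 for i=0..6) = 0.111400
P(at least one match) = 1 - 0.111400 = 0.888600

0.888600


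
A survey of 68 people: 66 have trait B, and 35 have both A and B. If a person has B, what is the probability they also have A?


P(A|B) = P(A∩B)/P(B) = (35/68)/(66/68) = 35/66

35/66


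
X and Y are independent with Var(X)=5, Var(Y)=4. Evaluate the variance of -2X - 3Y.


Independence => Cov(X,Y)=0
Var(-2X - 3Y) = (-2)^2*Var(X) + (-3)^2*Var(Y)
= 4*5 + 9*4 = 56

56


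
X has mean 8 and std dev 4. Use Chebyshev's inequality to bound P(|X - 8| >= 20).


k = 20/4 = 5
Chebyshev: P(|X-mu| >= k*sigma) <= 1/k^2 = 1/5^2 = 1/25

1/25


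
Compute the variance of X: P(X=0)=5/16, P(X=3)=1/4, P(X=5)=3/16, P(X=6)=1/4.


E[X] = 51/16, E[X^2] = 255/16
Var(X) = E[X^2] - (E[X])^2 = 255/16 - (51/16)^2 = 1479/256

1479/256


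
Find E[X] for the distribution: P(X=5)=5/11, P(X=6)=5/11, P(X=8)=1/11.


E[X] = sum(x * P(x))
= 5*5/11 + 6*5/11 + 8*1/11
= 63/11

63/11


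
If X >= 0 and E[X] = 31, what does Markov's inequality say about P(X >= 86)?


Markov: P(X >= a) <= E[X]/a
P(X >= 86) <= 31/86

31/86


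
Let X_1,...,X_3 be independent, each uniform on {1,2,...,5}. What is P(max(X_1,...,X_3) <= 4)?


P(max <= 4) = P(all X_i <= 4) = (P(X_1 <= 4))^3
= (4/5)^3 = 64/125

64/125


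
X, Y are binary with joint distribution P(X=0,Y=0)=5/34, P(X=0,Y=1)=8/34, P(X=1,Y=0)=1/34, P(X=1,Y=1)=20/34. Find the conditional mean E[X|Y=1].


P(Y=1) = 28/34
E[X|Y=1] = (0*8 + 1*20)/28 = 20/28 = 5/7

5/7


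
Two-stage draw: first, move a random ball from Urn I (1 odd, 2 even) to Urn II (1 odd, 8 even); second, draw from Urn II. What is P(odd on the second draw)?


P(transfer odd) = 1/3; P(transfer even) = 2/3
If odd transferred: Urn II has 2 odd of 10, so P(odd|odd moved) = 1/5
If even transferred: Urn II has 1 odd of 10, so P(odd|even moved) = 1/10
By total probability: P(odd) = 1/3*1/5 + 2/3*1/10 = 2/15

2/15


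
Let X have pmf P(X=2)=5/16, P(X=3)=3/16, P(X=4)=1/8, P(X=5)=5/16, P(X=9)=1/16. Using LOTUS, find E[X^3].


E[X^3] = sum(g(x)*P(x))
= 8*5/16 + 27*3/16 + 64*1/8 + 125*5/16 + 729*1/16
= 1603/16

1603/16


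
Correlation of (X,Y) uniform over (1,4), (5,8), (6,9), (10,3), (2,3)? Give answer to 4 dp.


Cov(X,Y) = 0.8800, Var(X) = 10.1600, Var(Y) = 6.6400
rho = Cov/(sqrt(VarX)*sqrt(VarY)) = 0.1071

0.1071


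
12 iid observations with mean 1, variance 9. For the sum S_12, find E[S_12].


E[S_n] = n*E[X_1] = 12*1 = 12

12


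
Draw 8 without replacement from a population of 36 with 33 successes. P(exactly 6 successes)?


P(X=6) = C(33,6)*C(3,2) / C(36,8)
= 1107568*3 / 30260340
= 3322704/30260340 = 28/255

28/255


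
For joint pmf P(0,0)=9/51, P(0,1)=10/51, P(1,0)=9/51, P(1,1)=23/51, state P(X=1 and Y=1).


Read from table: P(X=1, Y=1) = 23/51

23/51


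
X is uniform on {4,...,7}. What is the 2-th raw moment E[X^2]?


E[X^2] = (1/4) * sum(x^2 for x=4..7)
= 126/4 = 63/2

63/2


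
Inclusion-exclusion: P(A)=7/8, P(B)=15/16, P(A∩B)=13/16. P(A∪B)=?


P(A∪B) = P(A) + P(B) - P(A∩B)
= 7/8 + 15/16 - 13/16 = 1

1


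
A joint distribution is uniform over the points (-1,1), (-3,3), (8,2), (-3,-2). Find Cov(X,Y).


E[X]=1/4, E[Y]=1, E[XY]=3
Cov(X,Y) = E[XY] - E[X]E[Y] = 3 - 1/4*1 = 11/4

11/4


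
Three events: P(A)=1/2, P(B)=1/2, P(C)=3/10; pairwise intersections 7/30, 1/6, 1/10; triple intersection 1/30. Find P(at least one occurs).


P(A∪B∪C) = P(A)+P(B)+P(C) - P(AB)-P(AC)-P(BC) + P(ABC)
= 1/2+1/2+3/10 - 7/30-1/6-1/10 + 1/30
= 5/6

5/6


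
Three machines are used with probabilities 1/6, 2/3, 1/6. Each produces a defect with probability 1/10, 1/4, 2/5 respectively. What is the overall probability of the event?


P(A) = P(A|B1)P(B1) + P(A|B2)P(B2) + P(A|B3)P(B3)
= 1/10*1/6 + 1/4*2/3 + 2/5*1/6
= 1/60 + 1/6 + 1/15 = 1/4

1/4
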